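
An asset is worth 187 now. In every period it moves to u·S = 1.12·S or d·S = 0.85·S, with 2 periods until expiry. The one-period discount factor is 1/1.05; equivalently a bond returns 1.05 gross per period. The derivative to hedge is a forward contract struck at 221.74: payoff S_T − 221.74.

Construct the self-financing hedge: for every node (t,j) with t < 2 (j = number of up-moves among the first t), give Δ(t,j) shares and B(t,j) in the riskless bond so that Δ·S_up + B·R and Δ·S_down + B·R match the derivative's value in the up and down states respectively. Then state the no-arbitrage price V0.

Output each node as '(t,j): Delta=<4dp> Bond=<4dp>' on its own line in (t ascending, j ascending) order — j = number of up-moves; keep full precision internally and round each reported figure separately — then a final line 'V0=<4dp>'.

(0,0): Delta=1.0000 Bond=-201.1247
(1,0): Delta=1.0000 Bond=-211.1810
(1,1): Delta=1.0000 Bond=-211.1810
V0=-14.1247

Since d<R<u, set p* = (R−d)/(u−d) = 0.7407; price each node as the discounted p*-expectation of its children.
Terminal values V(2,·): V(2,0)=-86.6325, V(2,1)=-43.7160, V(2,2)=12.8328
(1,0): S=158.9500. Δ = (V_up−V_dn)/(S_up−S_dn) = (-43.7160−-86.6325)/(178.0240−135.1075) = 1.0000. V = [p*·-43.7160 + (1−p*)·-86.6325]/1.05 = -52.2310. B = V − Δ·S = -211.1810.
(1,1): S=209.4400. Δ = (V_up−V_dn)/(S_up−S_dn) = (12.8328−-43.7160)/(234.5728−178.0240) = 1.0000. V = [p*·12.8328 + (1−p*)·-43.7160]/1.05 = -1.7410. B = V − Δ·S = -211.1810.
(0,0): S=187.0000. Δ = (V_up−V_dn)/(S_up−S_dn) = (-1.7410−-52.2310)/(209.4400−158.9500) = 1.0000. V = [p*·-1.7410 + (1−p*)·-52.2310]/1.05 = -14.1247. B = V − Δ·S = -201.1247.
Each (Δ,B) replicates both successor values, so the strategy is self-financing and V0 is arbitrage-free.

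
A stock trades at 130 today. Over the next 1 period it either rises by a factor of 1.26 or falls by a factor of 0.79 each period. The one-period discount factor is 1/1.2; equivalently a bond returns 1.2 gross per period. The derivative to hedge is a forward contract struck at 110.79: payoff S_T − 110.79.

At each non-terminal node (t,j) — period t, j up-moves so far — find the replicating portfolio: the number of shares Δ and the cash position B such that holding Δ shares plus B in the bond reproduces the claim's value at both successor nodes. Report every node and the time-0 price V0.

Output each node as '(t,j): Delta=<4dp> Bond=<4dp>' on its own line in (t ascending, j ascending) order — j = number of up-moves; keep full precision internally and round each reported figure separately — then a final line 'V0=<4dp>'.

Risk-neutral probability p* = (R−d)/(u−d) = (1.2−0.79)/(1.26−0.79) = 0.8723.
At expiry t=1: V(1,0)=-8.0900, V(1,1)=53.0100
Node (0,0) S=130.0000: V=(p*·53.0100+(1−p*)·-8.0900)/1.2=37.6750; Δ=(53.0100−-8.0900)/(163.8000−102.7000)=1.0000; B=V−Δ·S=-92.3250
Self-financing check: at every node Δ·S+B equals the discounted successor values.

(0,0): Delta=1.0000 Bond=-92.3250
V0=37.6750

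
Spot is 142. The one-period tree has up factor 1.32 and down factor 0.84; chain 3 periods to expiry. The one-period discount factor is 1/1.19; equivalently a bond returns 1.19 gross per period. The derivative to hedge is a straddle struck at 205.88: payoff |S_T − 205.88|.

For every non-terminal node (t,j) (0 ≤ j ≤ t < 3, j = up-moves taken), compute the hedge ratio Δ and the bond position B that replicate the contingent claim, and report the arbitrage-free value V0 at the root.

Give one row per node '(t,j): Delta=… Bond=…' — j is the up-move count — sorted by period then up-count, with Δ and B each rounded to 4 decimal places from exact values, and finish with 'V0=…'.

Risk-neutral probability p* = (R−d)/(u−d) = (1.19−0.84)/(1.32−0.84) = 0.7292.
Terminal values V(3,·): V(3,0)=121.7160, V(3,1)=73.6223, V(3,2)=1.9535, V(3,3)=120.7155
Node (2,0) S=100.1952: V=(p*·73.6223+(1−p*)·121.7160)/1.19=72.8132; Δ=(73.6223−121.7160)/(132.2577−84.1640)=-1.0000; B=V−Δ·S=173.0084
Node (2,1) S=157.4496: V=(p*·1.9535+(1−p*)·73.6223)/1.19=17.9528; Δ=(1.9535−73.6223)/(207.8335−132.2577)=-0.9483; B=V−Δ·S=167.2629
Node (2,2) S=247.4208: V=(p*·120.7155+(1−p*)·1.9535)/1.19=74.4124; Δ=(120.7155−1.9535)/(326.5955−207.8335)=1.0000; B=V−Δ·S=-173.0084
Node (1,0) S=119.2800: V=(p*·17.9528+(1−p*)·72.8132)/1.19=27.5721; Δ=(17.9528−72.8132)/(157.4496−100.1952)=-0.9582; B=V−Δ·S=141.8647
Node (1,1) S=187.4400: V=(p*·74.4124+(1−p*)·17.9528)/1.19=49.6817; Δ=(74.4124−17.9528)/(247.4208−157.4496)=0.6275; B=V−Δ·S=-67.9425
Node (0,0) S=142.0000: V=(p*·49.6817+(1−p*)·27.5721)/1.19=36.7174; Δ=(49.6817−27.5721)/(187.4400−119.2800)=0.3244; B=V−Δ·S=-9.3443
Check: Δ(0,0)·S0 + B(0,0) = 36.7174 = V0.

(0,0): Delta=0.3244 Bond=-9.3443
(1,0): Delta=-0.9582 Bond=141.8647
(1,1): Delta=0.6275 Bond=-67.9425
(2,0): Delta=-1.0000 Bond=173.0084
(2,1): Delta=-0.9483 Bond=167.2629
(2,2): Delta=1.0000 Bond=-173.0084
V0=36.7174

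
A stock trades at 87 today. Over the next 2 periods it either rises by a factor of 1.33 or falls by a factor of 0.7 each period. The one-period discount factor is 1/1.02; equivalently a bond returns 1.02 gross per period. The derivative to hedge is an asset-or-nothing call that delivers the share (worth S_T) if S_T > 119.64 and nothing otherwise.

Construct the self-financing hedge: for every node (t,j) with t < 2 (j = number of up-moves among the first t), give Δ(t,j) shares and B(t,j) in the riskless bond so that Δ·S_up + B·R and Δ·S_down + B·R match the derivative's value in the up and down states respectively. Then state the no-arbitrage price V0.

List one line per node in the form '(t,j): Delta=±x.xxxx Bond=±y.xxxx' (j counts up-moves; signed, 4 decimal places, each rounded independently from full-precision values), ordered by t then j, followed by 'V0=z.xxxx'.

(0,0): Delta=1.3982 Bond=-83.4813
(1,0): Delta=0.0000 Bond=0.0000
(1,1): Delta=2.1111 Bond=-167.6408
V0=38.1629

Risk-neutral probability p* = (R−d)/(u−d) = (1.02−0.7)/(1.33−0.7) = 0.5079.
Terminal values V(2,·): V(2,0)=0.0000, V(2,1)=0.0000, V(2,2)=153.8943
  t=1,j=0: stock 60.9000 → up 80.9970 (V=0.0000), down 42.6300 (V=0.0000). Price 0.0000; hedge Δ=0.0000, bond B=0.0000.
  t=1,j=1: stock 115.7100 → up 153.8943 (V=153.8943), down 80.9970 (V=0.0000). Price 76.6358; hedge Δ=2.1111, bond B=-167.6408.
  t=0,j=0: stock 87.0000 → up 115.7100 (V=76.6358), down 60.9000 (V=0.0000). Price 38.1629; hedge Δ=1.3982, bond B=-83.4813.
The time-0 hedge costs 38.1629, which is the no-arbitrage price.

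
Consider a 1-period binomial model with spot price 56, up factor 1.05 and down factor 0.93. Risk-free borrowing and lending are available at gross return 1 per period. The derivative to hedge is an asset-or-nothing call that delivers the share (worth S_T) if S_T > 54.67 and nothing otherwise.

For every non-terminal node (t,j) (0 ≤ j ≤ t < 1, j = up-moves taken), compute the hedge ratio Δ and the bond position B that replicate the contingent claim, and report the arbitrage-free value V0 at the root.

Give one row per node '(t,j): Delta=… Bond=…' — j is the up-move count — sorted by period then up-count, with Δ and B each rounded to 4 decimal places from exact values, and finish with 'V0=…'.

The replicating-portfolio and risk-neutral prices coincide; use p* = (1−0.93)/(1.05−0.93) = 0.5833 for the latter.
Terminal payoffs: V(1,0)=0.0000, V(1,1)=58.8000
  t=0,j=0: stock 56.0000 → up 58.8000 (V=58.8000), down 52.0800 (V=0.0000). Price 34.3000; hedge Δ=8.7500, bond B=-455.7000.
Each (Δ,B) replicates both successor values, so the strategy is self-financing and V0 is arbitrage-free.

(0,0): Delta=8.7500 Bond=-455.7000
V0=34.3000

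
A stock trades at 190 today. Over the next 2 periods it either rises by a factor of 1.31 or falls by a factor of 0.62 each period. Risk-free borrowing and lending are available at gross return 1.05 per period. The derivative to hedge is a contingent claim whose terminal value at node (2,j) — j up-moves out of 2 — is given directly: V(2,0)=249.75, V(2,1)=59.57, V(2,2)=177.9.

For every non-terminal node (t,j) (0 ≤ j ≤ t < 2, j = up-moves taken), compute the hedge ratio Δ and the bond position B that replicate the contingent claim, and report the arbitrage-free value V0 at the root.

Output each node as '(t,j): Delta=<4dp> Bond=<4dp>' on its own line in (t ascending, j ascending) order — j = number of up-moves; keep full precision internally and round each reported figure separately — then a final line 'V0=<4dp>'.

(0,0): Delta=0.0151 Bond=117.3362
(1,0): Delta=-2.3398 Bond=400.6061
(1,1): Delta=0.6890 Bond=-44.5291
V0=120.2070

The replicating-portfolio and risk-neutral prices coincide; use p* = (1.05−0.62)/(1.31−0.62) = 0.6232 for the latter.
Terminal values V(2,·): V(2,0)=249.7500, V(2,1)=59.5700, V(2,2)=177.9000
  t=1,j=0: stock 117.8000 → up 154.3180 (V=59.5700), down 73.0360 (V=249.7500). Price 124.9829; hedge Δ=-2.3398, bond B=400.6061.
  t=1,j=1: stock 248.9000 → up 326.0590 (V=177.9000), down 154.3180 (V=59.5700). Price 126.9637; hedge Δ=0.6890, bond B=-44.5291.
  t=0,j=0: stock 190.0000 → up 248.9000 (V=126.9637), down 117.8000 (V=124.9829). Price 120.2070; hedge Δ=0.0151, bond B=117.3362.
Root portfolio cost Δ·190+B reproduces V0=120.2070.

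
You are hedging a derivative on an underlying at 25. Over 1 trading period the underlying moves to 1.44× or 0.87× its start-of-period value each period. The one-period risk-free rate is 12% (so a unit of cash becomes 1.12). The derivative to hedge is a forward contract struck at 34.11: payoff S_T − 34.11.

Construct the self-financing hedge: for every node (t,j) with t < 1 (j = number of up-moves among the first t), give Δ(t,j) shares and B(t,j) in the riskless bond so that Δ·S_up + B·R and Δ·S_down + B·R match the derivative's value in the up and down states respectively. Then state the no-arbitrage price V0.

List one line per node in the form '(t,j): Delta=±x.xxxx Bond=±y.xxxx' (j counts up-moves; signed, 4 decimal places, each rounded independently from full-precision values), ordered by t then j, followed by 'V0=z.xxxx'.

(0,0): Delta=1.0000 Bond=-30.4554
V0=-5.4554

Under the risk-neutral measure, an up-move has probability p* = (R−d)/(u−d) = 0.4386 and values discount at R = 1.12.
Payoff layer (t=1): V(1,0)=-12.3600, V(1,1)=1.8900
Node (0,0) S=25.0000: V=(p*·1.8900+(1−p*)·-12.3600)/1.12=-5.4554; Δ=(1.8900−-12.3600)/(36.0000−21.7500)=1.0000; B=V−Δ·S=-30.4554
Each (Δ,B) replicates both successor values, so the strategy is self-financing and V0 is arbitrage-free.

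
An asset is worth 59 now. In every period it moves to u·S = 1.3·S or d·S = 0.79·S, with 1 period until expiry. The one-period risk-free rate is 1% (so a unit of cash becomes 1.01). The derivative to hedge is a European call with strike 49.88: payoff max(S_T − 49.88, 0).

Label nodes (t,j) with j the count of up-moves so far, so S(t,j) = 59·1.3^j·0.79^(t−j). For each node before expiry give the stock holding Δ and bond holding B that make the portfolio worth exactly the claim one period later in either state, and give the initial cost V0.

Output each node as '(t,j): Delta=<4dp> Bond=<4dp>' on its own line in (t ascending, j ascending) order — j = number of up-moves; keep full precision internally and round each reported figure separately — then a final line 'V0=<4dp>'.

(0,0): Delta=0.8913 Bond=-41.1334
V0=11.4549

Under the risk-neutral measure, an up-move has probability p* = (R−d)/(u−d) = 0.4314 and values discount at R = 1.01.
Terminal payoffs: V(1,0)=0.0000, V(1,1)=26.8200
  t=0,j=0: stock 59.0000 → up 76.7000 (V=26.8200), down 46.6100 (V=0.0000). Price 11.4549; hedge Δ=0.8913, bond B=-41.1334.
Root portfolio cost Δ·59+B reproduces V0=11.4549.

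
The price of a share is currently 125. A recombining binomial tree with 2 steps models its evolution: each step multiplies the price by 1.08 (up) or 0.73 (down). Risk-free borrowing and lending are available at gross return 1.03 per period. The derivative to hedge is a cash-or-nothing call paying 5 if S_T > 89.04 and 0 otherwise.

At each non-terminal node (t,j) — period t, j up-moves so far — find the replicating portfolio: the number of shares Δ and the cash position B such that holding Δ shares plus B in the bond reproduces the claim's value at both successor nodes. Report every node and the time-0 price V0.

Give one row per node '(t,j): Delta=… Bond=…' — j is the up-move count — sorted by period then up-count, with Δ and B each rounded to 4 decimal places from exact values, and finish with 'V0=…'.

No-arbitrage ⇒ martingale measure with p* = (R−d)/(u−d) = 0.8571.
At expiry t=2: V(2,0)=0.0000, V(2,1)=5.0000, V(2,2)=5.0000
(1,0): S=91.2500. Δ = (V_up−V_dn)/(S_up−S_dn) = (5.0000−0.0000)/(98.5500−66.6125) = 0.1566. V = [p*·5.0000 + (1−p*)·0.0000]/1.03 = 4.1609. B = V − Δ·S = -10.1248.
(1,1): S=135.0000. Δ = (V_up−V_dn)/(S_up−S_dn) = (5.0000−5.0000)/(145.8000−98.5500) = 0.0000. V = [p*·5.0000 + (1−p*)·5.0000]/1.03 = 4.8544. B = V − Δ·S = 4.8544.
(0,0): S=125.0000. Δ = (V_up−V_dn)/(S_up−S_dn) = (4.8544−4.1609)/(135.0000−91.2500) = 0.0159. V = [p*·4.8544 + (1−p*)·4.1609]/1.03 = 4.6168. B = V − Δ·S = 2.6354.
Self-financing check: at every node Δ·S+B equals the discounted successor values.

(0,0): Delta=0.0159 Bond=2.6354
(1,0): Delta=0.1566 Bond=-10.1248
(1,1): Delta=0.0000 Bond=4.8544
V0=4.6168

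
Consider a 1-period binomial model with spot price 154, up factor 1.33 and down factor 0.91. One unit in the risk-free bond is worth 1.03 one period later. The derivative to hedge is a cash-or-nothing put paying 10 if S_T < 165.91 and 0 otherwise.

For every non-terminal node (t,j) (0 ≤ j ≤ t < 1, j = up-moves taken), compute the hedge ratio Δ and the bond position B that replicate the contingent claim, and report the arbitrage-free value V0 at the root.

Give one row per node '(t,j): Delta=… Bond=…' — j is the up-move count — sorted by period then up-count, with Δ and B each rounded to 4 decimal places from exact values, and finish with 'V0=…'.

(0,0): Delta=-0.1546 Bond=30.7443
V0=6.9348

No-arbitrage ⇒ martingale measure with p* = (R−d)/(u−d) = 0.2857.
Terminal payoffs: V(1,0)=10.0000, V(1,1)=0.0000
(0,0): S=154.0000. Δ = (V_up−V_dn)/(S_up−S_dn) = (0.0000−10.0000)/(204.8200−140.1400) = -0.1546. V = [p*·0.0000 + (1−p*)·10.0000]/1.03 = 6.9348. B = V − Δ·S = 30.7443.
Check: Δ(0,0)·S0 + B(0,0) = 6.9348 = V0.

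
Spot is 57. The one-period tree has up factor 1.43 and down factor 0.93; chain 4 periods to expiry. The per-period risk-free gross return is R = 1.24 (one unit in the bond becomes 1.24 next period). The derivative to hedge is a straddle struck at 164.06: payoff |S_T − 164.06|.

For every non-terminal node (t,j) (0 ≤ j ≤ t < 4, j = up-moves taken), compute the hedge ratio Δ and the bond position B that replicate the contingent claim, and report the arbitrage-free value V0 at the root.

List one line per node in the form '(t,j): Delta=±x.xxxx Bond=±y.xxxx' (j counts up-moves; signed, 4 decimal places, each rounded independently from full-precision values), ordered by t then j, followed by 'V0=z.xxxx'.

(0,0): Delta=-0.3483 Bond=41.5335
(1,0): Delta=-1.0000 Bond=86.0474
(1,1): Delta=-0.0886 Bond=30.3283
(2,0): Delta=-1.0000 Bond=106.6988
(2,1): Delta=-1.0000 Bond=106.6988
(2,2): Delta=0.2748 Bond=-4.7394
(3,0): Delta=-1.0000 Bond=132.3065
(3,1): Delta=-1.0000 Bond=132.3065
(3,2): Delta=-1.0000 Bond=132.3065
(3,3): Delta=0.7829 Bond=-90.5699
V0=21.6796

Under the risk-neutral measure, an up-move has probability p* = (R−d)/(u−d) = 0.6200 and values discount at R = 1.24.
Terminal payoffs: V(4,0)=121.4210, V(4,1)=98.4969, V(4,2)=63.2479, V(4,3)=9.0478, V(4,4)=74.2921
(3,0): S=45.8483. Δ = (V_up−V_dn)/(S_up−S_dn) = (98.4969−121.4210)/(65.5631−42.6390) = -1.0000. V = [p*·98.4969 + (1−p*)·121.4210]/1.24 = 86.4581. B = V − Δ·S = 132.3065.
(3,1): S=70.4980. Δ = (V_up−V_dn)/(S_up−S_dn) = (63.2479−98.4969)/(100.8121−65.5631) = -1.0000. V = [p*·63.2479 + (1−p*)·98.4969]/1.24 = 61.8085. B = V − Δ·S = 132.3065.
(3,2): S=108.4001. Δ = (V_up−V_dn)/(S_up−S_dn) = (9.0478−63.2479)/(155.0122−100.8121) = -1.0000. V = [p*·9.0478 + (1−p*)·63.2479]/1.24 = 23.9063. B = V − Δ·S = 132.3065.
(3,3): S=166.6798. Δ = (V_up−V_dn)/(S_up−S_dn) = (74.2921−9.0478)/(238.3521−155.0122) = 0.7829. V = [p*·74.2921 + (1−p*)·9.0478]/1.24 = 39.9188. B = V − Δ·S = -90.5699.
(2,0): S=49.2993. Δ = (V_up−V_dn)/(S_up−S_dn) = (61.8085−86.4581)/(70.4980−45.8483) = -1.0000. V = [p*·61.8085 + (1−p*)·86.4581]/1.24 = 57.3995. B = V − Δ·S = 106.6988.
(2,1): S=75.8043. Δ = (V_up−V_dn)/(S_up−S_dn) = (23.9063−61.8085)/(108.4001−70.4980) = -1.0000. V = [p*·23.9063 + (1−p*)·61.8085]/1.24 = 30.8945. B = V − Δ·S = 106.6988.
(2,2): S=116.5593. Δ = (V_up−V_dn)/(S_up−S_dn) = (39.9188−23.9063)/(166.6798−108.4001) = 0.2748. V = [p*·39.9188 + (1−p*)·23.9063]/1.24 = 27.2855. B = V − Δ·S = -4.7394.
(1,0): S=53.0100. Δ = (V_up−V_dn)/(S_up−S_dn) = (30.8945−57.3995)/(75.8043−49.2993) = -1.0000. V = [p*·30.8945 + (1−p*)·57.3995]/1.24 = 33.0374. B = V − Δ·S = 86.0474.
(1,1): S=81.5100. Δ = (V_up−V_dn)/(S_up−S_dn) = (27.2855−30.8945)/(116.5593−75.8043) = -0.0886. V = [p*·27.2855 + (1−p*)·30.8945]/1.24 = 23.1104. B = V − Δ·S = 30.3283.
(0,0): S=57.0000. Δ = (V_up−V_dn)/(S_up−S_dn) = (23.1104−33.0374)/(81.5100−53.0100) = -0.3483. V = [p*·23.1104 + (1−p*)·33.0374]/1.24 = 21.6796. B = V − Δ·S = 41.5335.
Check: Δ(0,0)·S0 + B(0,0) = 21.6796 = V0.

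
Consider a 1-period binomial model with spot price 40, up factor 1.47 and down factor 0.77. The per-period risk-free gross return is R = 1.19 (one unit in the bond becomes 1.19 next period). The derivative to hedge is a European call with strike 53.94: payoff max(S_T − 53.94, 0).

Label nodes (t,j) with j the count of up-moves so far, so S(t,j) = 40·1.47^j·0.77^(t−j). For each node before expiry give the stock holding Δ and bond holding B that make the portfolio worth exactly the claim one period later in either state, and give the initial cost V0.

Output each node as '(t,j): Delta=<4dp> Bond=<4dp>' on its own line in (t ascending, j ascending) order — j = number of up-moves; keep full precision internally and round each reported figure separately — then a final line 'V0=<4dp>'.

(0,0): Delta=0.1736 Bond=-4.4924
V0=2.4504

No-arbitrage ⇒ martingale measure with p* = (R−d)/(u−d) = 0.6000.
Terminal values V(1,·): V(1,0)=0.0000, V(1,1)=4.8600
  t=0,j=0: stock 40.0000 → up 58.8000 (V=4.8600), down 30.8000 (V=0.0000). Price 2.4504; hedge Δ=0.1736, bond B=-4.4924.
Check: Δ(0,0)·S0 + B(0,0) = 2.4504 = V0.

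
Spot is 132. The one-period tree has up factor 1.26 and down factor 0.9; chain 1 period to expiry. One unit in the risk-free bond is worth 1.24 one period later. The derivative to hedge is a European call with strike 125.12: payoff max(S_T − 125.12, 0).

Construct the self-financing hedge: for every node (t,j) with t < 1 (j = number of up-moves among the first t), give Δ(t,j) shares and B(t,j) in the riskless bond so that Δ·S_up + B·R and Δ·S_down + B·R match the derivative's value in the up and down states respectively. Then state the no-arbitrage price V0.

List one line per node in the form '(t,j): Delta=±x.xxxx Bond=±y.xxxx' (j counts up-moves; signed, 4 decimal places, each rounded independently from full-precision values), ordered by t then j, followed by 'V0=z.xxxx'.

No-arbitrage ⇒ martingale measure with p* = (R−d)/(u−d) = 0.9444.
At expiry t=1: V(1,0)=0.0000, V(1,1)=41.2000
  t=0,j=0: stock 132.0000 → up 166.3200 (V=41.2000), down 118.8000 (V=0.0000). Price 31.3799; hedge Δ=0.8670, bond B=-83.0645.
The time-0 hedge costs 31.3799, which is the no-arbitrage price.

(0,0): Delta=0.8670 Bond=-83.0645
V0=31.3799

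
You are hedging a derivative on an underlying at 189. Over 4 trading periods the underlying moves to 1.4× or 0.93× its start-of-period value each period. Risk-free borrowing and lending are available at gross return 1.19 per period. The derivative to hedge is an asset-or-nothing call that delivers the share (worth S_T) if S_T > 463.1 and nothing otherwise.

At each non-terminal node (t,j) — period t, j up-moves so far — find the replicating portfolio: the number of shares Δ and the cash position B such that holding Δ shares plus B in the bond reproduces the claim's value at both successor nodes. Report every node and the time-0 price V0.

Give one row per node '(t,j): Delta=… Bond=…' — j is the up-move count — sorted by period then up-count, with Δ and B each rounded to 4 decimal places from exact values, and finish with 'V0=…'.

(0,0): Delta=1.5973 Bond=-195.2180
(1,0): Delta=1.2617 Bond=-173.3102
(1,1): Delta=1.7774 Bond=-279.9626
(2,0): Delta=0.0000 Bond=0.0000
(2,1): Delta=1.9386 Bond=-372.8168
(2,2): Delta=1.6909 Bond=-301.1213
(3,0): Delta=0.0000 Bond=0.0000
(3,1): Delta=0.0000 Bond=0.0000
(3,2): Delta=2.9787 Bond=-801.9864
(3,3): Delta=1.0000 Bond=0.0000
V0=106.6763

Since d<R<u, set p* = (R−d)/(u−d) = 0.5532; price each node as the discounted p*-expectation of its children.
At expiry t=4: V(4,0)=0.0000, V(4,1)=0.0000, V(4,2)=0.0000, V(4,3)=482.3129, V(4,4)=726.0624
Node (3,0) S=152.0235: V=(p*·0.0000+(1−p*)·0.0000)/1.19=0.0000; Δ=(0.0000−0.0000)/(212.8329−141.3818)=0.0000; B=V−Δ·S=0.0000
Node (3,1) S=228.8525: V=(p*·0.0000+(1−p*)·0.0000)/1.19=0.0000; Δ=(0.0000−0.0000)/(320.3936−212.8329)=0.0000; B=V−Δ·S=0.0000
Node (3,2) S=344.5092: V=(p*·482.3129+(1−p*)·0.0000)/1.19=224.2112; Δ=(482.3129−0.0000)/(482.3129−320.3936)=2.9787; B=V−Δ·S=-801.9864
Node (3,3) S=518.6160: V=(p*·726.0624+(1−p*)·482.3129)/1.19=518.6160; Δ=(726.0624−482.3129)/(726.0624−482.3129)=1.0000; B=V−Δ·S=0.0000
Node (2,0) S=163.4661: V=(p*·0.0000+(1−p*)·0.0000)/1.19=0.0000; Δ=(0.0000−0.0000)/(228.8525−152.0235)=0.0000; B=V−Δ·S=0.0000
Node (2,1) S=246.0780: V=(p*·224.2112+(1−p*)·0.0000)/1.19=104.2284; Δ=(224.2112−0.0000)/(344.5092−228.8525)=1.9386; B=V−Δ·S=-372.8168
Node (2,2) S=370.4400: V=(p*·518.6160+(1−p*)·224.2112)/1.19=325.2718; Δ=(518.6160−224.2112)/(518.6160−344.5092)=1.6909; B=V−Δ·S=-301.1213
Node (1,0) S=175.7700: V=(p*·104.2284+(1−p*)·0.0000)/1.19=48.4523; Δ=(104.2284−0.0000)/(246.0780−163.4661)=1.2617; B=V−Δ·S=-173.3102
Node (1,1) S=264.6000: V=(p*·325.2718+(1−p*)·104.2284)/1.19=190.3426; Δ=(325.2718−104.2284)/(370.4400−246.0780)=1.7774; B=V−Δ·S=-279.9626
Node (0,0) S=189.0000: V=(p*·190.3426+(1−p*)·48.4523)/1.19=106.6763; Δ=(190.3426−48.4523)/(264.6000−175.7700)=1.5973; B=V−Δ·S=-195.2180
Each (Δ,B) replicates both successor values, so the strategy is self-financing and V0 is arbitrage-free.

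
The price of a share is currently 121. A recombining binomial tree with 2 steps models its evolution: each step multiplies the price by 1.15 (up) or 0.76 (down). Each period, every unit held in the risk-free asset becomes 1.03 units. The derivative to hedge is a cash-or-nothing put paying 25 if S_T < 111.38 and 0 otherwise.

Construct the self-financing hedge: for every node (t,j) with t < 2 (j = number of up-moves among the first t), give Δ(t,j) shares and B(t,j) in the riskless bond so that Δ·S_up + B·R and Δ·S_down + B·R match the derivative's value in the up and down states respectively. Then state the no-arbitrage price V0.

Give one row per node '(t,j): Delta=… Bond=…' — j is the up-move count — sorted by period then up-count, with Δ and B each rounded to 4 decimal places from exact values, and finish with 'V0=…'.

(0,0): Delta=-0.3561 Bond=55.3566
(1,0): Delta=0.0000 Bond=24.2718
(1,1): Delta=-0.4607 Bond=71.5708
V0=12.2705

Risk-neutral probability p* = (R−d)/(u−d) = (1.03−0.76)/(1.15−0.76) = 0.6923.
At expiry t=2: V(2,0)=25.0000, V(2,1)=25.0000, V(2,2)=0.0000
Node (1,0) S=91.9600: V=(p*·25.0000+(1−p*)·25.0000)/1.03=24.2718; Δ=(25.0000−25.0000)/(105.7540−69.8896)=0.0000; B=V−Δ·S=24.2718
Node (1,1) S=139.1500: V=(p*·0.0000+(1−p*)·25.0000)/1.03=7.4683; Δ=(0.0000−25.0000)/(160.0225−105.7540)=-0.4607; B=V−Δ·S=71.5708
Node (0,0) S=121.0000: V=(p*·7.4683+(1−p*)·24.2718)/1.03=12.2705; Δ=(7.4683−24.2718)/(139.1500−91.9600)=-0.3561; B=V−Δ·S=55.3566
Root portfolio cost Δ·121+B reproduces V0=12.2705.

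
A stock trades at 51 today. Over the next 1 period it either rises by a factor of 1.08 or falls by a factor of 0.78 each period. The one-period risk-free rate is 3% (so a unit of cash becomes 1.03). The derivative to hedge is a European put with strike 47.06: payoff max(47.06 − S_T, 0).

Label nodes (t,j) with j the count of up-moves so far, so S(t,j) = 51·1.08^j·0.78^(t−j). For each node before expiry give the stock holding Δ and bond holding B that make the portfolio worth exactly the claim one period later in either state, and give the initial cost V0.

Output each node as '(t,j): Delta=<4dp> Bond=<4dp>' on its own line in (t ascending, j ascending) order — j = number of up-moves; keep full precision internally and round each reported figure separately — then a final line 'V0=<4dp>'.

The replicating-portfolio and risk-neutral prices coincide; use p* = (1.03−0.78)/(1.08−0.78) = 0.8333 for the latter.
Terminal payoffs: V(1,0)=7.2800, V(1,1)=0.0000
  t=0,j=0: stock 51.0000 → up 55.0800 (V=0.0000), down 39.7800 (V=7.2800). Price 1.1780; hedge Δ=-0.4758, bond B=25.4447.
Check: Δ(0,0)·S0 + B(0,0) = 1.1780 = V0.

(0,0): Delta=-0.4758 Bond=25.4447
V0=1.1780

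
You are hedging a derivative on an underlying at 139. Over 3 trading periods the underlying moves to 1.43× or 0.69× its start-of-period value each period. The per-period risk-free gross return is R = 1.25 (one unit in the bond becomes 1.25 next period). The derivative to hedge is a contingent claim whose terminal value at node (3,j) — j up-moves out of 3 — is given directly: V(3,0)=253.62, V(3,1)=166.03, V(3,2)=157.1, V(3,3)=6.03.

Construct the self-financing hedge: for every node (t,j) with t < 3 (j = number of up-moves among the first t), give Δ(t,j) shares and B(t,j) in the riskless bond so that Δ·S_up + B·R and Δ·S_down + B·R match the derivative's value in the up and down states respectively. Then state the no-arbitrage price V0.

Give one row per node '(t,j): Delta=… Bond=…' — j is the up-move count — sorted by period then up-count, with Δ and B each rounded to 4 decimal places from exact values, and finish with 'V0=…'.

(0,0): Delta=-0.5910 Bond=130.3887
(1,0): Delta=-0.3163 Bond=136.6419
(1,1): Delta=-0.6336 Bond=171.4536
(2,0): Delta=-1.7886 Bond=268.2334
(2,1): Delta=-0.0880 Bond=139.4853
(2,2): Delta=-0.7182 Bond=238.3701
V0=48.2396

Since d<R<u, set p* = (R−d)/(u−d) = 0.7568; price each node as the discounted p*-expectation of its children.
Payoff layer (t=3): V(3,0)=253.6200, V(3,1)=166.0300, V(3,2)=157.1000, V(3,3)=6.0300
Node (2,0) S=66.1779: V=(p*·166.0300+(1−p*)·253.6200)/1.25=149.8685; Δ=(166.0300−253.6200)/(94.6344−45.6628)=-1.7886; B=V−Δ·S=268.2334
Node (2,1) S=137.1513: V=(p*·157.1000+(1−p*)·166.0300)/1.25=127.4177; Δ=(157.1000−166.0300)/(196.1264−94.6344)=-0.0880; B=V−Δ·S=139.4853
Node (2,2) S=284.2411: V=(p*·6.0300+(1−p*)·157.1000)/1.25=34.2214; Δ=(6.0300−157.1000)/(406.4648−196.1264)=-0.7182; B=V−Δ·S=238.3701
Node (1,0) S=95.9100: V=(p*·127.4177+(1−p*)·149.8685)/1.25=106.3030; Δ=(127.4177−149.8685)/(137.1513−66.1779)=-0.3163; B=V−Δ·S=136.6419
Node (1,1) S=198.7700: V=(p*·34.2214+(1−p*)·127.4177)/1.25=45.5126; Δ=(34.2214−127.4177)/(284.2411−137.1513)=-0.6336; B=V−Δ·S=171.4536
Node (0,0) S=139.0000: V=(p*·45.5126+(1−p*)·106.3030)/1.25=48.2396; Δ=(45.5126−106.3030)/(198.7700−95.9100)=-0.5910; B=V−Δ·S=130.3887
Check: Δ(0,0)·S0 + B(0,0) = 48.2396 = V0.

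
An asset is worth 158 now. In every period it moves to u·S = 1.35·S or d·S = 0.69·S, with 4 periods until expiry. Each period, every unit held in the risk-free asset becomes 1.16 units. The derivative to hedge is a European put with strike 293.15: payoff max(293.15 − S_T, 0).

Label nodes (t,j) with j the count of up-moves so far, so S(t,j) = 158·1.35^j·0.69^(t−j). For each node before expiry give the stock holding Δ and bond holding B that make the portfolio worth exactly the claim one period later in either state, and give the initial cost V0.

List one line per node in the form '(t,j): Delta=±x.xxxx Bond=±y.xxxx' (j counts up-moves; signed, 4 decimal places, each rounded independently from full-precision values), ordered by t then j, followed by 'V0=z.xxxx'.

No-arbitrage ⇒ martingale measure with p* = (R−d)/(u−d) = 0.7121.
Terminal values V(4,·): V(4,0)=257.3359, V(4,1)=223.0790, V(4,2)=156.0546, V(4,3)=24.9199, V(4,4)=0.0000
Node (3,0) S=51.9044: V=(p*·223.0790+(1−p*)·257.3359)/1.16=200.8111; Δ=(223.0790−257.3359)/(70.0710−35.8141)=-1.0000; B=V−Δ·S=252.7155
Node (3,1) S=101.5521: V=(p*·156.0546+(1−p*)·223.0790)/1.16=151.1634; Δ=(156.0546−223.0790)/(137.0954−70.0710)=-1.0000; B=V−Δ·S=252.7155
Node (3,2) S=198.6890: V=(p*·24.9199+(1−p*)·156.0546)/1.16=54.0266; Δ=(24.9199−156.0546)/(268.2301−137.0954)=-1.0000; B=V−Δ·S=252.7155
Node (3,3) S=388.7393: V=(p*·0.0000+(1−p*)·24.9199)/1.16=6.1844; Δ=(0.0000−24.9199)/(524.7980−268.2301)=-0.0971; B=V−Δ·S=43.9419
Node (2,0) S=75.2238: V=(p*·151.1634+(1−p*)·200.8111)/1.16=142.6344; Δ=(151.1634−200.8111)/(101.5521−51.9044)=-1.0000; B=V−Δ·S=217.8582
Node (2,1) S=147.1770: V=(p*·54.0266+(1−p*)·151.1634)/1.16=70.6812; Δ=(54.0266−151.1634)/(198.6890−101.5521)=-1.0000; B=V−Δ·S=217.8582
Node (2,2) S=287.9550: V=(p*·6.1844+(1−p*)·54.0266)/1.16=17.2044; Δ=(6.1844−54.0266)/(388.7393−198.6890)=-0.2517; B=V−Δ·S=89.6926
Node (1,0) S=109.0200: V=(p*·70.6812+(1−p*)·142.6344)/1.16=78.7888; Δ=(70.6812−142.6344)/(147.1770−75.2238)=-1.0000; B=V−Δ·S=187.8088
Node (1,1) S=213.3000: V=(p*·17.2044+(1−p*)·70.6812)/1.16=28.1028; Δ=(17.2044−70.6812)/(287.9550−147.1770)=-0.3799; B=V−Δ·S=109.1282
Node (0,0) S=158.0000: V=(p*·28.1028+(1−p*)·78.7888)/1.16=36.8054; Δ=(28.1028−78.7888)/(213.3000−109.0200)=-0.4861; B=V−Δ·S=113.6023
Each (Δ,B) replicates both successor values, so the strategy is self-financing and V0 is arbitrage-free.

(0,0): Delta=-0.4861 Bond=113.6023
(1,0): Delta=-1.0000 Bond=187.8088
(1,1): Delta=-0.3799 Bond=109.1282
(2,0): Delta=-1.0000 Bond=217.8582
(2,1): Delta=-1.0000 Bond=217.8582
(2,2): Delta=-0.2517 Bond=89.6926
(3,0): Delta=-1.0000 Bond=252.7155
(3,1): Delta=-1.0000 Bond=252.7155
(3,2): Delta=-1.0000 Bond=252.7155
(3,3): Delta=-0.0971 Bond=43.9419
V0=36.8054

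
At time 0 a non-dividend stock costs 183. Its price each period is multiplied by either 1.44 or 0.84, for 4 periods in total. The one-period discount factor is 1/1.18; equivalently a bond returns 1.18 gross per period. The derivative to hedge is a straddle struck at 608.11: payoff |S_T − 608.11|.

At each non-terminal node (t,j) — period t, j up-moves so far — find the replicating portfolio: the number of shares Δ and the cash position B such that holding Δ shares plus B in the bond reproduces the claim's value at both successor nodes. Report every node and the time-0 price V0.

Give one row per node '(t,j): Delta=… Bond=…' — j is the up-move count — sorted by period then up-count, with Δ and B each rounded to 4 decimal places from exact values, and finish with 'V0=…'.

Risk-neutral probability p* = (R−d)/(u−d) = (1.18−0.84)/(1.44−0.84) = 0.5667.
Payoff layer (t=4): V(4,0)=516.9995, V(4,1)=451.9206, V(4,2)=340.3568, V(4,3)=149.1045, V(4,4)=178.7565
(3,0): S=108.4648. Δ = (V_up−V_dn)/(S_up−S_dn) = (451.9206−516.9995)/(156.1894−91.1105) = -1.0000. V = [p*·451.9206 + (1−p*)·516.9995]/1.18 = 406.8826. B = V − Δ·S = 515.3475.
(3,1): S=185.9397. Δ = (V_up−V_dn)/(S_up−S_dn) = (340.3568−451.9206)/(267.7532−156.1894) = -1.0000. V = [p*·340.3568 + (1−p*)·451.9206]/1.18 = 329.4077. B = V − Δ·S = 515.3475.
(3,2): S=318.7538. Δ = (V_up−V_dn)/(S_up−S_dn) = (149.1045−340.3568)/(459.0055−267.7532) = -1.0000. V = [p*·149.1045 + (1−p*)·340.3568]/1.18 = 196.5937. B = V − Δ·S = 515.3475.
(3,3): S=546.4351. Δ = (V_up−V_dn)/(S_up−S_dn) = (178.7565−149.1045)/(786.8665−459.0055) = 0.0904. V = [p*·178.7565 + (1−p*)·149.1045]/1.18 = 140.5994. B = V − Δ·S = 91.1795.
(2,0): S=129.1248. Δ = (V_up−V_dn)/(S_up−S_dn) = (329.4077−406.8826)/(185.9397−108.4648) = -1.0000. V = [p*·329.4077 + (1−p*)·406.8826]/1.18 = 307.6103. B = V − Δ·S = 436.7351.
(2,1): S=221.3568. Δ = (V_up−V_dn)/(S_up−S_dn) = (196.5937−329.4077)/(318.7538−185.9397) = -1.0000. V = [p*·196.5937 + (1−p*)·329.4077]/1.18 = 215.3783. B = V − Δ·S = 436.7351.
(2,2): S=379.4688. Δ = (V_up−V_dn)/(S_up−S_dn) = (140.5994−196.5937)/(546.4351−318.7538) = -0.2459. V = [p*·140.5994 + (1−p*)·196.5937]/1.18 = 139.7149. B = V − Δ·S = 233.0386.
(1,0): S=153.7200. Δ = (V_up−V_dn)/(S_up−S_dn) = (215.3783−307.6103)/(221.3568−129.1248) = -1.0000. V = [p*·215.3783 + (1−p*)·307.6103]/1.18 = 216.3945. B = V − Δ·S = 370.1145.
(1,1): S=263.5200. Δ = (V_up−V_dn)/(S_up−S_dn) = (139.7149−215.3783)/(379.4688−221.3568) = -0.4785. V = [p*·139.7149 + (1−p*)·215.3783]/1.18 = 146.1885. B = V − Δ·S = 272.2942.
(0,0): S=183.0000. Δ = (V_up−V_dn)/(S_up−S_dn) = (146.1885−216.3945)/(263.5200−153.7200) = -0.6394. V = [p*·146.1885 + (1−p*)·216.3945]/1.18 = 149.6704. B = V − Δ·S = 266.6805.
Root portfolio cost Δ·183+B reproduces V0=149.6704.

(0,0): Delta=-0.6394 Bond=266.6805
(1,0): Delta=-1.0000 Bond=370.1145
(1,1): Delta=-0.4785 Bond=272.2942
(2,0): Delta=-1.0000 Bond=436.7351
(2,1): Delta=-1.0000 Bond=436.7351
(2,2): Delta=-0.2459 Bond=233.0386
(3,0): Delta=-1.0000 Bond=515.3475
(3,1): Delta=-1.0000 Bond=515.3475
(3,2): Delta=-1.0000 Bond=515.3475
(3,3): Delta=0.0904 Bond=91.1795
V0=149.6704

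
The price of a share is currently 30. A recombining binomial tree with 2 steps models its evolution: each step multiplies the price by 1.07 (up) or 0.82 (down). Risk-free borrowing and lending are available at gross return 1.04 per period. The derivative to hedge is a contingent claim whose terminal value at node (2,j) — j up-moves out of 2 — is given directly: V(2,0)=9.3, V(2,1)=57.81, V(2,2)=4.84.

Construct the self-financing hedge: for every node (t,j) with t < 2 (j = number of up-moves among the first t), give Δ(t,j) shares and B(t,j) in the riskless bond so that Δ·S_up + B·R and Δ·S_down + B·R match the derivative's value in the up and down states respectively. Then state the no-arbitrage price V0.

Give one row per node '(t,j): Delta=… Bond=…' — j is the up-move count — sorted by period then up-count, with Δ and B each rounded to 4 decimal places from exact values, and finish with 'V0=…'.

(0,0): Delta=-5.2298 Bond=171.7713
(1,0): Delta=7.8878 Bond=-144.0508
(1,1): Delta=-6.6006 Bond=222.6458
V0=14.8775

Since d<R<u, set p* = (R−d)/(u−d) = 0.8800; price each node as the discounted p*-expectation of its children.
Payoff layer (t=2): V(2,0)=9.3000, V(2,1)=57.8100, V(2,2)=4.8400
  t=1,j=0: stock 24.6000 → up 26.3220 (V=57.8100), down 20.1720 (V=9.3000). Price 49.9892; hedge Δ=7.8878, bond B=-144.0508.
  t=1,j=1: stock 32.1000 → up 34.3470 (V=4.8400), down 26.3220 (V=57.8100). Price 10.7658; hedge Δ=-6.6006, bond B=222.6458.
  t=0,j=0: stock 30.0000 → up 32.1000 (V=10.7658), down 24.6000 (V=49.9892). Price 14.8775; hedge Δ=-5.2298, bond B=171.7713.
Check: Δ(0,0)·S0 + B(0,0) = 14.8775 = V0.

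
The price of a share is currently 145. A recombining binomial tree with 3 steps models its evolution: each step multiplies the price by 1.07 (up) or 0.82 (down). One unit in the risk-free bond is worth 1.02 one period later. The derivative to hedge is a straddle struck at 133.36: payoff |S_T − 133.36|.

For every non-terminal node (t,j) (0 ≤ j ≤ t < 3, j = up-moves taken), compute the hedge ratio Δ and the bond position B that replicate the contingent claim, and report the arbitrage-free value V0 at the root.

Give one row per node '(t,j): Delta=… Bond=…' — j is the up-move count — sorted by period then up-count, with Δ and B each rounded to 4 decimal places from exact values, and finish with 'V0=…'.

(0,0): Delta=0.4555 Bond=-40.6637
(1,0): Delta=-0.8539 Bond=114.2160
(1,1): Delta=0.7064 Bond=-80.4002
(2,0): Delta=-1.0000 Bond=130.7451
(2,1): Delta=-0.8259 Bond=112.9391
(2,2): Delta=1.0000 Bond=-130.7451
V0=25.3908

Under the risk-neutral measure, an up-move has probability p* = (R−d)/(u−d) = 0.8000 and values discount at R = 1.02.
Terminal values V(3,·): V(3,0)=53.4116, V(3,1)=29.0371, V(3,2)=2.7686, V(3,3)=44.2712
(2,0): S=97.4980. Δ = (V_up−V_dn)/(S_up−S_dn) = (29.0371−53.4116)/(104.3229−79.9484) = -1.0000. V = [p*·29.0371 + (1−p*)·53.4116]/1.02 = 33.2471. B = V − Δ·S = 130.7451.
(2,1): S=127.2230. Δ = (V_up−V_dn)/(S_up−S_dn) = (2.7686−29.0371)/(136.1286−104.3229) = -0.8259. V = [p*·2.7686 + (1−p*)·29.0371]/1.02 = 7.8650. B = V − Δ·S = 112.9391.
(2,2): S=166.0105. Δ = (V_up−V_dn)/(S_up−S_dn) = (44.2712−2.7686)/(177.6312−136.1286) = 1.0000. V = [p*·44.2712 + (1−p*)·2.7686]/1.02 = 35.2654. B = V − Δ·S = -130.7451.
(1,0): S=118.9000. Δ = (V_up−V_dn)/(S_up−S_dn) = (7.8650−33.2471)/(127.2230−97.4980) = -0.8539. V = [p*·7.8650 + (1−p*)·33.2471]/1.02 = 12.6877. B = V − Δ·S = 114.2160.
(1,1): S=155.1500. Δ = (V_up−V_dn)/(S_up−S_dn) = (35.2654−7.8650)/(166.0105−127.2230) = 0.7064. V = [p*·35.2654 + (1−p*)·7.8650]/1.02 = 29.2013. B = V − Δ·S = -80.4002.
(0,0): S=145.0000. Δ = (V_up−V_dn)/(S_up−S_dn) = (29.2013−12.6877)/(155.1500−118.9000) = 0.4555. V = [p*·29.2013 + (1−p*)·12.6877]/1.02 = 25.3908. B = V − Δ·S = -40.6637.
Check: Δ(0,0)·S0 + B(0,0) = 25.3908 = V0.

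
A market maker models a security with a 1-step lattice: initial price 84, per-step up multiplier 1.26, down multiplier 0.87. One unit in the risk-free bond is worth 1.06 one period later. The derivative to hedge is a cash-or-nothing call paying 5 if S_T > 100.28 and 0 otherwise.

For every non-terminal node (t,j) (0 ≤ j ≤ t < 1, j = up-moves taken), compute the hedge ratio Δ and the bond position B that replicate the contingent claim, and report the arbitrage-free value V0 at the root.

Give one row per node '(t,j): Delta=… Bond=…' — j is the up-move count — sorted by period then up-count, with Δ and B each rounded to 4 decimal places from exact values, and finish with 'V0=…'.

(0,0): Delta=0.1526 Bond=-10.5225
V0=2.2980

Risk-neutral probability p* = (R−d)/(u−d) = (1.06−0.87)/(1.26−0.87) = 0.4872.
At expiry t=1: V(1,0)=0.0000, V(1,1)=5.0000
  t=0,j=0: stock 84.0000 → up 105.8400 (V=5.0000), down 73.0800 (V=0.0000). Price 2.2980; hedge Δ=0.1526, bond B=-10.5225.
Check: Δ(0,0)·S0 + B(0,0) = 2.2980 = V0.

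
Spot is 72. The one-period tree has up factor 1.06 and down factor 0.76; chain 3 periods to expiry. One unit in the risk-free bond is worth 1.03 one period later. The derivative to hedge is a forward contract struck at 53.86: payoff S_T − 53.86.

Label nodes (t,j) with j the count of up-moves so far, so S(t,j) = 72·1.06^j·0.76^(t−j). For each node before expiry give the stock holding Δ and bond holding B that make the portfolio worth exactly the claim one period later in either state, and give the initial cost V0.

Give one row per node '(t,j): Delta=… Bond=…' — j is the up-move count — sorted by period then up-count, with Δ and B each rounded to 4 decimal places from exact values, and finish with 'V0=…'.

(0,0): Delta=1.0000 Bond=-49.2895
(1,0): Delta=1.0000 Bond=-50.7682
(1,1): Delta=1.0000 Bond=-50.7682
(2,0): Delta=1.0000 Bond=-52.2913
(2,1): Delta=1.0000 Bond=-52.2913
(2,2): Delta=1.0000 Bond=-52.2913
V0=22.7105

Since d<R<u, set p* = (R−d)/(u−d) = 0.9000; price each node as the discounted p*-expectation of its children.
Terminal payoffs: V(3,0)=-22.2537, V(3,1)=-9.7776, V(3,2)=7.6234, V(3,3)=31.8932
Node (2,0) S=41.5872: V=(p*·-9.7776+(1−p*)·-22.2537)/1.03=-10.7041; Δ=(-9.7776−-22.2537)/(44.0824−31.6063)=1.0000; B=V−Δ·S=-52.2913
Node (2,1) S=58.0032: V=(p*·7.6234+(1−p*)·-9.7776)/1.03=5.7119; Δ=(7.6234−-9.7776)/(61.4834−44.0824)=1.0000; B=V−Δ·S=-52.2913
Node (2,2) S=80.8992: V=(p*·31.8932+(1−p*)·7.6234)/1.03=28.6079; Δ=(31.8932−7.6234)/(85.7532−61.4834)=1.0000; B=V−Δ·S=-52.2913
Node (1,0) S=54.7200: V=(p*·5.7119+(1−p*)·-10.7041)/1.03=3.9518; Δ=(5.7119−-10.7041)/(58.0032−41.5872)=1.0000; B=V−Δ·S=-50.7682
Node (1,1) S=76.3200: V=(p*·28.6079+(1−p*)·5.7119)/1.03=25.5518; Δ=(28.6079−5.7119)/(80.8992−58.0032)=1.0000; B=V−Δ·S=-50.7682
Node (0,0) S=72.0000: V=(p*·25.5518+(1−p*)·3.9518)/1.03=22.7105; Δ=(25.5518−3.9518)/(76.3200−54.7200)=1.0000; B=V−Δ·S=-49.2895
The time-0 hedge costs 22.7105, which is the no-arbitrage price.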